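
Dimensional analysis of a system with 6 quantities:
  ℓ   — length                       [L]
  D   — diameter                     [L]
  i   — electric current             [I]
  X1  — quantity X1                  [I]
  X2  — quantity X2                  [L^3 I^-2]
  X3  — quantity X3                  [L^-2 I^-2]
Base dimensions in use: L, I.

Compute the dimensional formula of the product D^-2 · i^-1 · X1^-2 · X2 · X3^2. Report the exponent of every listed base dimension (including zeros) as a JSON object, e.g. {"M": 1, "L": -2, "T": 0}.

Write exponents as rows L,I / cols ℓ,D,i,X1,X2,X3:
  L: [ 1  1  0  0  3 -2]
  I: [ 0  0  1  1 -2 -2]
  [L]: (-2)·1+(-1)·0+(-2)·0+(1)·3+(2)·-2 = -3
  [I]: (-2)·0+(-1)·1+(-2)·1+(1)·-2+(2)·-2 = -9
⇒ L^-3 I^-9

{"L": -3, "I": -9}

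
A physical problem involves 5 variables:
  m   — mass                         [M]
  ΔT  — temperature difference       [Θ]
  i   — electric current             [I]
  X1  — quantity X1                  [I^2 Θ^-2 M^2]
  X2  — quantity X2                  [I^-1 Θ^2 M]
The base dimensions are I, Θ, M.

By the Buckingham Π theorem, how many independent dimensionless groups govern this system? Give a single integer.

2

Exponent matrix [I,Θ,M] × [m,ΔT,i,X1,X2]:
  I: [ 0  0  1  2 -1]
  Θ: [ 0  1  0 -2  2]
  M: [ 1  0  0  2  1]
Echelon form has 3 nonzero rows (pivots: m,ΔT,i)
Π count = n − r = 5 − 3 = 2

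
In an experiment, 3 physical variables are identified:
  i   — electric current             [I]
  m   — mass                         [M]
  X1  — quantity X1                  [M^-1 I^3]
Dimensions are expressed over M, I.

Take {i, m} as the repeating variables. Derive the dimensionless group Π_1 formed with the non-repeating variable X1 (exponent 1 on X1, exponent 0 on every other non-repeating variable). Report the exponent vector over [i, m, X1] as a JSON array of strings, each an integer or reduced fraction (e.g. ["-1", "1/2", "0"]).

["-3", "1", "1"]

Write exponents as rows M,I / cols i,m,X1:
  M: [ 0  1 -1]
  I: [ 1  0  3]
RREF → pivots at {i,m} ⇒ r = 2
Pivot set = {i,m}, free = {X1}
RREF:
  r0: [   1    0    3]
  r1: [   0    1   -1]
Fix exponent of X1 at 1; solve each RREF row for its pivot's exponent:
  r0: exp(i) + (3)·1 = 0 ⇒ exp(i) = -3
  r1: exp(m) + (-1)·1 = 0 ⇒ exp(m) = 1
Π_1 = i^-3 · m · X1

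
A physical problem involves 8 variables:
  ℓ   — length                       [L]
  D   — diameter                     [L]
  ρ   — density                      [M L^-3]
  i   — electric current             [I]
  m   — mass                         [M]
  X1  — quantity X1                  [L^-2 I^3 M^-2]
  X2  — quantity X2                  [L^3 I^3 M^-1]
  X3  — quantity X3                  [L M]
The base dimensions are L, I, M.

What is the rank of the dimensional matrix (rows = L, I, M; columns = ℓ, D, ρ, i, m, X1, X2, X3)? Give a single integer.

3

Exponent matrix [L,I,M] × [ℓ,D,ρ,i,m,X1,X2,X3]:
  L: [ 1  1 -3  0  0 -2  3  1]
  I: [ 0  0  0  1  0  3  3  0]
  M: [ 0  0  1  0  1 -2 -1  1]
Echelon form has 3 nonzero rows (pivots: ℓ,ρ,i)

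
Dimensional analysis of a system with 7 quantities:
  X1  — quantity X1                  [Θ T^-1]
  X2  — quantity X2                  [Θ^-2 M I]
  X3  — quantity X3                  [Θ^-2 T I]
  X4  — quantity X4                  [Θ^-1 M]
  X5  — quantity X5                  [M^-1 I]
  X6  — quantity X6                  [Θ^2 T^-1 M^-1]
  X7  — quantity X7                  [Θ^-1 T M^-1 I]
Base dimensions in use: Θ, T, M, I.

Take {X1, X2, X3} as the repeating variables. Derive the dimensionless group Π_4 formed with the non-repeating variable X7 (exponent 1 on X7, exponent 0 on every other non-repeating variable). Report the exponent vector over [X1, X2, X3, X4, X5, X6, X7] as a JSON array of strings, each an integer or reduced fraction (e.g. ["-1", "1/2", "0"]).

Dimensional matrix (Θ×T×M×I by X1×X2×X3×X4×X5×X6×X7):
  Θ: [ 1 -2 -2 -1  0  2 -1]
  T: [-1  0  1  0  0 -1  1]
  M: [ 0  1  0  1 -1 -1 -1]
  I: [ 0  1  1  0  1  0  1]
RREF → pivots at {X1,X2,X3} ⇒ r = 3
Pivot set = {X1,X2,X3}, free = {X4,X5,X6,X7}
RREF:
  r0: [   1    0    0   -1    2    2    1]
  r1: [   0    1    0    1   -1   -1   -1]
  r2: [   0    0    1   -1    2    1    2]
  r3: [   0    0    0    0    0    0    0]
Fix exponent of X7 at 1, X4 at 0, X5 at 0, X6 at 0; solve each RREF row for its pivot's exponent:
  r0: exp(X1) + (1)·1 = 0 ⇒ exp(X1) = -1
  r1: exp(X2) + (-1)·1 = 0 ⇒ exp(X2) = 1
  r2: exp(X3) + (2)·1 = 0 ⇒ exp(X3) = -2
Π_4 = X1^-1 · X2 · X3^-2 · X7

["-1", "1", "-2", "0", "0", "0", "1"]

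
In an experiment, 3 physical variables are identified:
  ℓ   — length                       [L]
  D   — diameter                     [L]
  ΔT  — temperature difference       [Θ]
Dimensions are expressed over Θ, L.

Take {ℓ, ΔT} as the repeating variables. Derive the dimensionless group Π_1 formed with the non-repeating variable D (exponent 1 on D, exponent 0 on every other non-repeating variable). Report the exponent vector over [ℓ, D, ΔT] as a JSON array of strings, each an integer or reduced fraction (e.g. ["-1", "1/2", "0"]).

["-1", "1", "0"]

Write exponents as rows Θ,L / cols ℓ,D,ΔT:
  Θ: [ 0  0  1]
  L: [ 1  1  0]
Row reduction gives pivot columns ℓ,ΔT; rank = 2
Repeat: ℓ,ΔT; free: D
RREF:
  r0: [   1    1    0]
  r1: [   0    0    1]
Fix exponent of D at 1; solve each RREF row for its pivot's exponent:
  r0: exp(ℓ) + (1)·1 = 0 ⇒ exp(ℓ) = -1
  r1: exp(ΔT) + (0)·1 = 0 ⇒ exp(ΔT) = 0
Π_1 = ℓ^-1 · D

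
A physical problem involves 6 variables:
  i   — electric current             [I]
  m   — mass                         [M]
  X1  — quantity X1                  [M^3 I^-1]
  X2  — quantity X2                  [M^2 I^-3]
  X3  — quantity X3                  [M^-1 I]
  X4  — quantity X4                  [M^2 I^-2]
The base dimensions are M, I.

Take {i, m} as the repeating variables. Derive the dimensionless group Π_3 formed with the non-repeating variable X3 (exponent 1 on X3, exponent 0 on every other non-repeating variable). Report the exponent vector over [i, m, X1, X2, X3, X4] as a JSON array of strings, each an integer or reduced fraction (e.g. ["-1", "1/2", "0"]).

Exponent matrix [M,I] × [i,m,X1,X2,X3,X4]:
  M: [ 0  1  3  2 -1  2]
  I: [ 1  0 -1 -3  1 -2]
RREF → pivots at {i,m} ⇒ r = 2
Pivot set = {i,m}, free = {X1,X2,X3,X4}
RREF:
  r0: [   1    0   -1   -3    1   -2]
  r1: [   0    1    3    2   -1    2]
Fix exponent of X3 at 1, X1 at 0, X2 at 0, X4 at 0; solve each RREF row for its pivot's exponent:
  r0: exp(i) + (1)·1 = 0 ⇒ exp(i) = -1
  r1: exp(m) + (-1)·1 = 0 ⇒ exp(m) = 1
Π_3 = i^-1 · m · X3

["-1", "1", "0", "0", "1", "0"]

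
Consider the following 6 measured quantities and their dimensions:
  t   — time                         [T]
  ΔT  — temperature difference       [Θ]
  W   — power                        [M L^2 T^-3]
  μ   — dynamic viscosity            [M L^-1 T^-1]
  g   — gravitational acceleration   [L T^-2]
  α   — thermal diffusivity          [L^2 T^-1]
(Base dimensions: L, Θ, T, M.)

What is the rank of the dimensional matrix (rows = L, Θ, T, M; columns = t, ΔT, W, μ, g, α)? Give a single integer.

Write exponents as rows L,Θ,T,M / cols t,ΔT,W,μ,g,α:
  L: [ 0  0  2 -1  1  2]
  Θ: [ 0  1  0  0  0  0]
  T: [ 1  0 -3 -1 -2 -1]
  M: [ 0  0  1  1  0  0]
RREF → pivots at {t,ΔT,W,μ} ⇒ r = 4

4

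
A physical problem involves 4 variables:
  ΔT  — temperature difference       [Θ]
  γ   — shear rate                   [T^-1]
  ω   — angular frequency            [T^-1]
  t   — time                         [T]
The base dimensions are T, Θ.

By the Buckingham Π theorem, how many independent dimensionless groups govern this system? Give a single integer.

2

Exponent matrix [T,Θ] × [ΔT,γ,ω,t]:
  T: [ 0 -1 -1  1]
  Θ: [ 1  0  0  0]
Echelon form has 2 nonzero rows (pivots: ΔT,γ)
4 vars − rank 2 = 2 Π groups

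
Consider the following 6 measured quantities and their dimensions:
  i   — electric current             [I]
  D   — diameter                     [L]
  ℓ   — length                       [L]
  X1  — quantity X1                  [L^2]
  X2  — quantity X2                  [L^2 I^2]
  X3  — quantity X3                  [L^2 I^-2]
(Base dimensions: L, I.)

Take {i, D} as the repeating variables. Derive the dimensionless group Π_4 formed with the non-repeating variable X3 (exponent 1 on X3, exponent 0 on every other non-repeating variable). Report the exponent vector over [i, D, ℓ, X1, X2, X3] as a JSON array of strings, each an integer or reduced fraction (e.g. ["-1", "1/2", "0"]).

["2", "-2", "0", "0", "0", "1"]

Write exponents as rows L,I / cols i,D,ℓ,X1,X2,X3:
  L: [ 0  1  1  2  2  2]
  I: [ 1  0  0  0  2 -2]
RREF → pivots at {i,D} ⇒ r = 2
Pivot set = {i,D}, free = {ℓ,X1,X2,X3}
RREF:
  r0: [   1    0    0    0    2   -2]
  r1: [   0    1    1    2    2    2]
Fix exponent of X3 at 1, ℓ at 0, X1 at 0, X2 at 0; solve each RREF row for its pivot's exponent:
  r0: exp(i) + (-2)·1 = 0 ⇒ exp(i) = 2
  r1: exp(D) + (2)·1 = 0 ⇒ exp(D) = -2
Π_4 = i^2 · D^-2 · X3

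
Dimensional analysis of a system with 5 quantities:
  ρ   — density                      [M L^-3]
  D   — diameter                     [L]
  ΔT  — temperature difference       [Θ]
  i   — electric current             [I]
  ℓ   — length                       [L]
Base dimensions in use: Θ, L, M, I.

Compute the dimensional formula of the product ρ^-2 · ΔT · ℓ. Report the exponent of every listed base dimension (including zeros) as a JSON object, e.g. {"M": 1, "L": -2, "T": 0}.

{"Θ": 1, "L": 7, "M": -2, "I": 0}

Exponent matrix [Θ,L,M,I] × [ρ,D,ΔT,i,ℓ]:
  Θ: [ 0  0  1  0  0]
  L: [-3  1  0  0  1]
  M: [ 1  0  0  0  0]
  I: [ 0  0  0  1  0]
  [Θ]: (-2)·0+(1)·1+(1)·0 = 1
  [L]: (-2)·-3+(1)·0+(1)·1 = 7
  [M]: (-2)·1+(1)·0+(1)·0 = -2
  [I]: (-2)·0+(1)·0+(1)·0 = 0
⇒ Θ L^7 M^-2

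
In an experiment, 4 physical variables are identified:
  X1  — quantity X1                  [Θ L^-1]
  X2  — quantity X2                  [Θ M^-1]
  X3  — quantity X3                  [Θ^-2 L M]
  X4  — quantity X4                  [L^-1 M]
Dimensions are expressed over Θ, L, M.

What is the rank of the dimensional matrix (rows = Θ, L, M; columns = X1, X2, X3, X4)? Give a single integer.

2

Write exponents as rows Θ,L,M / cols X1,X2,X3,X4:
  Θ: [ 1  1 -2  0]
  L: [-1  0  1 -1]
  M: [ 0 -1  1  1]
RREF → pivots at {X1,X2} ⇒ r = 2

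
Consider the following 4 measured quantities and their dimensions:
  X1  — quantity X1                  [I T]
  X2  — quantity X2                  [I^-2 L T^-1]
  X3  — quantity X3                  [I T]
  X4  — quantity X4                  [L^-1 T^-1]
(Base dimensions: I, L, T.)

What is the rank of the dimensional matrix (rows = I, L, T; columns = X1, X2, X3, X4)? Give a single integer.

Exponent matrix [I,L,T] × [X1,X2,X3,X4]:
  I: [ 1 -2  1  0]
  L: [ 0  1  0 -1]
  T: [ 1 -1  1 -1]
RREF → pivots at {X1,X2} ⇒ r = 2

2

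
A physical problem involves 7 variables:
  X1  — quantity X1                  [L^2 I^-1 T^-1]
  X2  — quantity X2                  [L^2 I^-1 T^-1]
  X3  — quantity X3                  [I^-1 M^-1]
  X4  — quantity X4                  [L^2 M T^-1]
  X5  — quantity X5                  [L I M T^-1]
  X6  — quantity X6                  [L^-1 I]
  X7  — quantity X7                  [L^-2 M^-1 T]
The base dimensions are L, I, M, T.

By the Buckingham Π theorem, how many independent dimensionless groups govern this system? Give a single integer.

4

Write exponents as rows L,I,M,T / cols X1,X2,X3,X4,X5,X6,X7:
  L: [ 2  2  0  2  1 -1 -2]
  I: [-1 -1 -1  0  1  1  0]
  M: [ 0  0 -1  1  1  0 -1]
  T: [-1 -1  0 -1 -1  0  1]
RREF → pivots at {X1,X3,X5} ⇒ r = 3
7 vars − rank 3 = 4 Π groups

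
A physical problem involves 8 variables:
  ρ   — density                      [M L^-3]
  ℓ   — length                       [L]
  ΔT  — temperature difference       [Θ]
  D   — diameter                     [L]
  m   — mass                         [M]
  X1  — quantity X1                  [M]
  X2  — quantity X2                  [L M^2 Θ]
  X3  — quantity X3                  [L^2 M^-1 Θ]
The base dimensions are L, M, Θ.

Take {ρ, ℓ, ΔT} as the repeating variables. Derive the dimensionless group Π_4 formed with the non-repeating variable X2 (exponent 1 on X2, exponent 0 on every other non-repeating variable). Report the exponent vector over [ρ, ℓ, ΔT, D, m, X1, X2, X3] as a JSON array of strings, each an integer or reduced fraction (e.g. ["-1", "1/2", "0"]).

["-2", "-7", "-1", "0", "0", "0", "1", "0"]

Write exponents as rows L,M,Θ / cols ρ,ℓ,ΔT,D,m,X1,X2,X3:
  L: [-3  1  0  1  0  0  1  2]
  M: [ 1  0  0  0  1  1  2 -1]
  Θ: [ 0  0  1  0  0  0  1  1]
Echelon form has 3 nonzero rows (pivots: ρ,ℓ,ΔT)
Pivot set = {ρ,ℓ,ΔT}, free = {D,m,X1,X2,X3}
RREF:
  r0: [   1    0    0    0    1    1    2   -1]
  r1: [   0    1    0    1    3    3    7   -1]
  r2: [   0    0    1    0    0    0    1    1]
Fix exponent of X2 at 1, D at 0, m at 0, X1 at 0, X3 at 0; solve each RREF row for its pivot's exponent:
  r0: exp(ρ) + (2)·1 = 0 ⇒ exp(ρ) = -2
  r1: exp(ℓ) + (7)·1 = 0 ⇒ exp(ℓ) = -7
  r2: exp(ΔT) + (1)·1 = 0 ⇒ exp(ΔT) = -1
Π_4 = ρ^-2 · ℓ^-7 · ΔT^-1 · X2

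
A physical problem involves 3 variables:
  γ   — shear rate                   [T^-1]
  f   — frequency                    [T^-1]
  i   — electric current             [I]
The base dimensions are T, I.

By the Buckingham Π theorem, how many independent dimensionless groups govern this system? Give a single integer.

Dimensional matrix (T×I by γ×f×i):
  T: [-1 -1  0]
  I: [ 0  0  1]
Echelon form has 2 nonzero rows (pivots: γ,i)
3 vars − rank 2 = 1 Π group

1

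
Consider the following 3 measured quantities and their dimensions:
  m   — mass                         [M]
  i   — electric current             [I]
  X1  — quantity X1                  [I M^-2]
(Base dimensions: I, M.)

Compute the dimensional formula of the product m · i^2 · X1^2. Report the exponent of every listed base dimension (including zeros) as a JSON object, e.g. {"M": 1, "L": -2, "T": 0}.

Exponent matrix [I,M] × [m,i,X1]:
  I: [ 0  1  1]
  M: [ 1  0 -2]
  [I]: (1)·0+(2)·1+(2)·1 = 4
  [M]: (1)·1+(2)·0+(2)·-2 = -3
⇒ I^4 M^-3

{"I": 4, "M": -3}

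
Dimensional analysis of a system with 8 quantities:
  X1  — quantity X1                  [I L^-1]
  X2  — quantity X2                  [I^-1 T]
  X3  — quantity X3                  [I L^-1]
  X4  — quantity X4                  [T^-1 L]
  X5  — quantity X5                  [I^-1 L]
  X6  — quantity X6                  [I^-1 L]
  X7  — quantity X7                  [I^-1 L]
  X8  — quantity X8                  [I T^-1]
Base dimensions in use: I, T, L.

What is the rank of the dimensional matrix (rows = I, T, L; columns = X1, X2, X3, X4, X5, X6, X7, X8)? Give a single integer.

Exponent matrix [I,T,L] × [X1,X2,X3,X4,X5,X6,X7,X8]:
  I: [ 1 -1  1  0 -1 -1 -1  1]
  T: [ 0  1  0 -1  0  0  0 -1]
  L: [-1  0 -1  1  1  1  1  0]
Echelon form has 2 nonzero rows (pivots: X1,X2)

2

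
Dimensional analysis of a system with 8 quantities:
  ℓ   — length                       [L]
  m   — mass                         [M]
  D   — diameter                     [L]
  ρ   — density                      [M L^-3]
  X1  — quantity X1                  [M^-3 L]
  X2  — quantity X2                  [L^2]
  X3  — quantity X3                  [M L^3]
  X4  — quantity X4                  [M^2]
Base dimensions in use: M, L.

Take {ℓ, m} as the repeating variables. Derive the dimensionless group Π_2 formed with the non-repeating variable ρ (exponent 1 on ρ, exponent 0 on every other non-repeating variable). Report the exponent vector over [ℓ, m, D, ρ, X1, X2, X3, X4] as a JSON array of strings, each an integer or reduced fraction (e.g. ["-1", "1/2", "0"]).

["3", "-1", "0", "1", "0", "0", "0", "0"]

Exponent matrix [M,L] × [ℓ,m,D,ρ,X1,X2,X3,X4]:
  M: [ 0  1  0  1 -3  0  1  2]
  L: [ 1  0  1 -3  1  2  3  0]
RREF → pivots at {ℓ,m} ⇒ r = 2
Pivot set = {ℓ,m}, free = {D,ρ,X1,X2,X3,X4}
RREF:
  r0: [   1    0    1   -3    1    2    3    0]
  r1: [   0    1    0    1   -3    0    1    2]
Fix exponent of ρ at 1, D at 0, X1 at 0, X2 at 0, X3 at 0, X4 at 0; solve each RREF row for its pivot's exponent:
  r0: exp(ℓ) + (-3)·1 = 0 ⇒ exp(ℓ) = 3
  r1: exp(m) + (1)·1 = 0 ⇒ exp(m) = -1
Π_2 = ℓ^3 · m^-1 · ρ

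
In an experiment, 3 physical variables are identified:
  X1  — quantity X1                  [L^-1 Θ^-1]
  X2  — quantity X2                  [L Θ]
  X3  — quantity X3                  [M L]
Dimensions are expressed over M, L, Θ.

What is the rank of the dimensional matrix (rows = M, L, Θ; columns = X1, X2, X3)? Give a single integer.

Exponent matrix [M,L,Θ] × [X1,X2,X3]:
  M: [ 0  0  1]
  L: [-1  1  1]
  Θ: [-1  1  0]
RREF → pivots at {X1,X3} ⇒ r = 2

2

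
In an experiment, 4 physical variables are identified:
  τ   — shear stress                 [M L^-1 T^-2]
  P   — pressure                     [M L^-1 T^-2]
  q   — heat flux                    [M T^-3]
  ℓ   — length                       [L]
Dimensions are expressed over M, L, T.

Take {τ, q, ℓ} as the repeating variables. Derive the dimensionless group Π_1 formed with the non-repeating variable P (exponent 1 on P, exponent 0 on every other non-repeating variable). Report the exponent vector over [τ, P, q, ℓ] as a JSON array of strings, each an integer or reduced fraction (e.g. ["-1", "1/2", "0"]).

Dimensional matrix (M×L×T by τ×P×q×ℓ):
  M: [ 1  1  1  0]
  L: [-1 -1  0  1]
  T: [-2 -2 -3  0]
RREF → pivots at {τ,q,ℓ} ⇒ r = 3
Pivot set = {τ,q,ℓ}, free = {P}
RREF:
  r0: [   1    1    0    0]
  r1: [   0    0    1    0]
  r2: [   0    0    0    1]
Fix exponent of P at 1; solve each RREF row for its pivot's exponent:
  r0: exp(τ) + (1)·1 = 0 ⇒ exp(τ) = -1
  r1: exp(q) + (0)·1 = 0 ⇒ exp(q) = 0
  r2: exp(ℓ) + (0)·1 = 0 ⇒ exp(ℓ) = 0
Π_1 = τ^-1 · P

["-1", "1", "0", "0"]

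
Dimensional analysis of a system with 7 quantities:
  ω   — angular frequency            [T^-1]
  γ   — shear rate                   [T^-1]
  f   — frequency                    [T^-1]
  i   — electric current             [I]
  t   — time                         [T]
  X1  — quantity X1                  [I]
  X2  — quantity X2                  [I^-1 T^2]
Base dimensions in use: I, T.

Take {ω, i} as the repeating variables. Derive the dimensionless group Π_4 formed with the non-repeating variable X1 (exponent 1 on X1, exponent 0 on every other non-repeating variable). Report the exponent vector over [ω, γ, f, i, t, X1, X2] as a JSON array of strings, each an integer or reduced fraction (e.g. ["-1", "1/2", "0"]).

Exponent matrix [I,T] × [ω,γ,f,i,t,X1,X2]:
  I: [ 0  0  0  1  0  1 -1]
  T: [-1 -1 -1  0  1  0  2]
Row reduction gives pivot columns ω,i; rank = 2
Pivot set = {ω,i}, free = {γ,f,t,X1,X2}
RREF:
  r0: [   1    1    1    0   -1    0   -2]
  r1: [   0    0    0    1    0    1   -1]
Fix exponent of X1 at 1, γ at 0, f at 0, t at 0, X2 at 0; solve each RREF row for its pivot's exponent:
  r0: exp(ω) + (0)·1 = 0 ⇒ exp(ω) = 0
  r1: exp(i) + (1)·1 = 0 ⇒ exp(i) = -1
Π_4 = i^-1 · X1

["0", "0", "0", "-1", "0", "1", "0"]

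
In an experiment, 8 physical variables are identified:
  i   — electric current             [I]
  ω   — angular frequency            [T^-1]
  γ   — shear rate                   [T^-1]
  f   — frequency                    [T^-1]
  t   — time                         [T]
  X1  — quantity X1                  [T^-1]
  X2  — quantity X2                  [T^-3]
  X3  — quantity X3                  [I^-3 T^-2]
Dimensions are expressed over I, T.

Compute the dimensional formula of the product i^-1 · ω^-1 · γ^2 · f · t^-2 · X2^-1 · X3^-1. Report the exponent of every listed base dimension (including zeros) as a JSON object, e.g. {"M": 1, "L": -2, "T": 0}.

{"I": 2, "T": 1}

Dimensional matrix (I×T by i×ω×γ×f×t×X1×X2×X3):
  I: [ 1  0  0  0  0  0  0 -3]
  T: [ 0 -1 -1 -1  1 -1 -3 -2]
  [I]: (-1)·1+(-1)·0+(2)·0+(1)·0+(-2)·0+(-1)·0+(-1)·-3 = 2
  [T]: (-1)·0+(-1)·-1+(2)·-1+(1)·-1+(-2)·1+(-1)·-3+(-1)·-2 = 1
⇒ I^2 T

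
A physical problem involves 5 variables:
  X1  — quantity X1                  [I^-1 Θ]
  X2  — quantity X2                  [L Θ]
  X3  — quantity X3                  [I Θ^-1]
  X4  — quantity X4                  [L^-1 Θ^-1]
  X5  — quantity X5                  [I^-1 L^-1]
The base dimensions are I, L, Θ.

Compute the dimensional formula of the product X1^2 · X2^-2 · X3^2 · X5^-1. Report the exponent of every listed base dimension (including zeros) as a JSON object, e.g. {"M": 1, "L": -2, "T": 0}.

Dimensional matrix (I×L×Θ by X1×X2×X3×X4×X5):
  I: [-1  0  1  0 -1]
  L: [ 0  1  0 -1 -1]
  Θ: [ 1  1 -1 -1  0]
  [I]: (2)·-1+(-2)·0+(2)·1+(-1)·-1 = 1
  [L]: (2)·0+(-2)·1+(2)·0+(-1)·-1 = -1
  [Θ]: (2)·1+(-2)·1+(2)·-1+(-1)·0 = -2
⇒ I L^-1 Θ^-2

{"I": 1, "L": -1, "Θ": -2}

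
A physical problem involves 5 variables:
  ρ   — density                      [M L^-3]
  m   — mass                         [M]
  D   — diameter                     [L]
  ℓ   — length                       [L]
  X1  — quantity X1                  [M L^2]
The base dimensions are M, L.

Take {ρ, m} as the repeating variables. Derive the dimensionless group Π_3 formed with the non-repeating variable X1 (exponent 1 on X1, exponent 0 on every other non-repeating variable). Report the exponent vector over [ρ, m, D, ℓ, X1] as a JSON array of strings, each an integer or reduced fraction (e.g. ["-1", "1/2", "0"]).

Dimensional matrix (M×L by ρ×m×D×ℓ×X1):
  M: [ 1  1  0  0  1]
  L: [-3  0  1  1  2]
Row reduction gives pivot columns ρ,m; rank = 2
Pivot set = {ρ,m}, free = {D,ℓ,X1}
RREF:
  r0: [   1    0 -1/3 -1/3 -2/3]
  r1: [   0    1  1/3  1/3  5/3]
Fix exponent of X1 at 1, D at 0, ℓ at 0; solve each RREF row for its pivot's exponent:
  r0: exp(ρ) + (-2/3)·1 = 0 ⇒ exp(ρ) = 2/3
  r1: exp(m) + (5/3)·1 = 0 ⇒ exp(m) = -5/3
Π_3 = ρ^(2/3) · m^(-5/3) · X1

["2/3", "-5/3", "0", "0", "1"]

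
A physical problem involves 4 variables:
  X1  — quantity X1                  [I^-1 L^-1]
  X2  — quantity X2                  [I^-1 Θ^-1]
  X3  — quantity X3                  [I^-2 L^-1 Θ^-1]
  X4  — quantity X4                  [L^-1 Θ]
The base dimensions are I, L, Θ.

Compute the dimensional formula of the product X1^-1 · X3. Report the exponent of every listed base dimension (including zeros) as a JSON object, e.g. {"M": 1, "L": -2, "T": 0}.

{"I": -1, "L": 0, "Θ": -1}

Dimensional matrix (I×L×Θ by X1×X2×X3×X4):
  I: [-1 -1 -2  0]
  L: [-1  0 -1 -1]
  Θ: [ 0 -1 -1  1]
  [I]: (-1)·-1+(1)·-2 = -1
  [L]: (-1)·-1+(1)·-1 = 0
  [Θ]: (-1)·0+(1)·-1 = -1
⇒ I^-1 Θ^-1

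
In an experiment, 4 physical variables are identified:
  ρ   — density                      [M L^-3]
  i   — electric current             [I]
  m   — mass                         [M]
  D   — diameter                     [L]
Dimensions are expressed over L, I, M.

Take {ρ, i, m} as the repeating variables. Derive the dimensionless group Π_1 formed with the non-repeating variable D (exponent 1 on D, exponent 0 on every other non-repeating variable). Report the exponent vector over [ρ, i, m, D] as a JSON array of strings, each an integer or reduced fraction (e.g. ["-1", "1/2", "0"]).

["1/3", "0", "-1/3", "1"]

Exponent matrix [L,I,M] × [ρ,i,m,D]:
  L: [-3  0  0  1]
  I: [ 0  1  0  0]
  M: [ 1  0  1  0]
Echelon form has 3 nonzero rows (pivots: ρ,i,m)
Pivot set = {ρ,i,m}, free = {D}
RREF:
  r0: [   1    0    0 -1/3]
  r1: [   0    1    0    0]
  r2: [   0    0    1  1/3]
Fix exponent of D at 1; solve each RREF row for its pivot's exponent:
  r0: exp(ρ) + (-1/3)·1 = 0 ⇒ exp(ρ) = 1/3
  r1: exp(i) + (0)·1 = 0 ⇒ exp(i) = 0
  r2: exp(m) + (1/3)·1 = 0 ⇒ exp(m) = -1/3
Π_1 = ρ^(1/3) · m^(-1/3) · D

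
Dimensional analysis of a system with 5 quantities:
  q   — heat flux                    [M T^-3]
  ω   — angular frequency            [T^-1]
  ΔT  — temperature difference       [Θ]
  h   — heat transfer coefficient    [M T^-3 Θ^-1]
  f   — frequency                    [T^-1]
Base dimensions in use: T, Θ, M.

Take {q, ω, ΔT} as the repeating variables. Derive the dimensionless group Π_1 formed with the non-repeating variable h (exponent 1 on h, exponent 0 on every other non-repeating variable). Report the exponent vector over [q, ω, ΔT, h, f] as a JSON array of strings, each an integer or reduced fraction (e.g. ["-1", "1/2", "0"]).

["-1", "0", "1", "1", "0"]

Write exponents as rows T,Θ,M / cols q,ω,ΔT,h,f:
  T: [-3 -1  0 -3 -1]
  Θ: [ 0  0  1 -1  0]
  M: [ 1  0  0  1  0]
RREF → pivots at {q,ω,ΔT} ⇒ r = 3
Repeat: q,ω,ΔT; free: h,f
RREF:
  r0: [   1    0    0    1    0]
  r1: [   0    1    0    0    1]
  r2: [   0    0    1   -1    0]
Fix exponent of h at 1, f at 0; solve each RREF row for its pivot's exponent:
  r0: exp(q) + (1)·1 = 0 ⇒ exp(q) = -1
  r1: exp(ω) + (0)·1 = 0 ⇒ exp(ω) = 0
  r2: exp(ΔT) + (-1)·1 = 0 ⇒ exp(ΔT) = 1
Π_1 = q^-1 · ΔT · h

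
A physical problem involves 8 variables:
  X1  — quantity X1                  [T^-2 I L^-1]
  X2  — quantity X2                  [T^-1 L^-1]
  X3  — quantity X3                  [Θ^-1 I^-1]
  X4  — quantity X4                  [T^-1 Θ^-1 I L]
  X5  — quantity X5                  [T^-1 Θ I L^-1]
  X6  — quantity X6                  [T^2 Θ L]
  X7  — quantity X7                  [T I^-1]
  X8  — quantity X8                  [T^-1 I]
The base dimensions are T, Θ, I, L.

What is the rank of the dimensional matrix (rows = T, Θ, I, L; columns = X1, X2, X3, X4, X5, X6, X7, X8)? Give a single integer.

3

Write exponents as rows T,Θ,I,L / cols X1,X2,X3,X4,X5,X6,X7,X8:
  T: [-2 -1  0 -1 -1  2  1 -1]
  Θ: [ 0  0 -1 -1  1  1  0  0]
  I: [ 1  0 -1  1  1  0 -1  1]
  L: [-1 -1  0  1 -1  1  0  0]
RREF → pivots at {X1,X2,X3} ⇒ r = 3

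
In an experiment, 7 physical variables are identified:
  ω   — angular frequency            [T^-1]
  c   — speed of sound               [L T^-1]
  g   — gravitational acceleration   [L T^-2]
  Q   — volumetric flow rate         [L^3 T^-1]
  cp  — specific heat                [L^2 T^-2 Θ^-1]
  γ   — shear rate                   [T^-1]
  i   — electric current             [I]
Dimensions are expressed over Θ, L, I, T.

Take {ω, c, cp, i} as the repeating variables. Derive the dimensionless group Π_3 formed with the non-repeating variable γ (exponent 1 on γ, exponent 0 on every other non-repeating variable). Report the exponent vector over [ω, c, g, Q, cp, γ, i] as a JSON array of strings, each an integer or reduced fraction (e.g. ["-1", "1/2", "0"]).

["-1", "0", "0", "0", "0", "1", "0"]

Dimensional matrix (Θ×L×I×T by ω×c×g×Q×cp×γ×i):
  Θ: [ 0  0  0  0 -1  0  0]
  L: [ 0  1  1  3  2  0  0]
  I: [ 0  0  0  0  0  0  1]
  T: [-1 -1 -2 -1 -2 -1  0]
RREF → pivots at {ω,c,cp,i} ⇒ r = 4
Repeat: ω,c,cp,i; free: g,Q,γ
RREF:
  r0: [   1    0    1   -2    0    1    0]
  r1: [   0    1    1    3    0    0    0]
  r2: [   0    0    0    0    1    0    0]
  r3: [   0    0    0    0    0    0    1]
Fix exponent of γ at 1, g at 0, Q at 0; solve each RREF row for its pivot's exponent:
  r0: exp(ω) + (1)·1 = 0 ⇒ exp(ω) = -1
  r1: exp(c) + (0)·1 = 0 ⇒ exp(c) = 0
  r2: exp(cp) + (0)·1 = 0 ⇒ exp(cp) = 0
  r3: exp(i) + (0)·1 = 0 ⇒ exp(i) = 0
Π_3 = ω^-1 · γ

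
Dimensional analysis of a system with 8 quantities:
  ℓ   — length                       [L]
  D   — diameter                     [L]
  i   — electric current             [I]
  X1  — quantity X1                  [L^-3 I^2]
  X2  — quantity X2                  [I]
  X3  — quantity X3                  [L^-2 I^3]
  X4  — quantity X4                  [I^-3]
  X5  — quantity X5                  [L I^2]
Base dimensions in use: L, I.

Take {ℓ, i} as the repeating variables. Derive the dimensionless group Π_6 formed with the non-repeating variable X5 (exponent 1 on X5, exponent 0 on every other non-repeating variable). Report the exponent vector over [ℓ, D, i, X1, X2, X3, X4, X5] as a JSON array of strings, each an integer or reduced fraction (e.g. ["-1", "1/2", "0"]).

["-1", "0", "-2", "0", "0", "0", "0", "1"]

Dimensional matrix (L×I by ℓ×D×i×X1×X2×X3×X4×X5):
  L: [ 1  1  0 -3  0 -2  0  1]
  I: [ 0  0  1  2  1  3 -3  2]
Echelon form has 2 nonzero rows (pivots: ℓ,i)
Repeat: ℓ,i; free: D,X1,X2,X3,X4,X5
RREF:
  r0: [   1    1    0   -3    0   -2    0    1]
  r1: [   0    0    1    2    1    3   -3    2]
Fix exponent of X5 at 1, D at 0, X1 at 0, X2 at 0, X3 at 0, X4 at 0; solve each RREF row for its pivot's exponent:
  r0: exp(ℓ) + (1)·1 = 0 ⇒ exp(ℓ) = -1
  r1: exp(i) + (2)·1 = 0 ⇒ exp(i) = -2
Π_6 = ℓ^-1 · i^-2 · X5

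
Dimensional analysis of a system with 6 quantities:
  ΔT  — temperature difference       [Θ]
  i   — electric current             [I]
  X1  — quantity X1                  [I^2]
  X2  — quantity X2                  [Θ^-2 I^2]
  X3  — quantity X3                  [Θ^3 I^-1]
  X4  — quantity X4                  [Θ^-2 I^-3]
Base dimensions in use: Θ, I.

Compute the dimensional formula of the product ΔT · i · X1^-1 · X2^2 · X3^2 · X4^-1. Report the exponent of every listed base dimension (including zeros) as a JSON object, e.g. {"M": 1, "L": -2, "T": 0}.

Write exponents as rows Θ,I / cols ΔT,i,X1,X2,X3,X4:
  Θ: [ 1  0  0 -2  3 -2]
  I: [ 0  1  2  2 -1 -3]
  [Θ]: (1)·1+(1)·0+(-1)·0+(2)·-2+(2)·3+(-1)·-2 = 5
  [I]: (1)·0+(1)·1+(-1)·2+(2)·2+(2)·-1+(-1)·-3 = 4
⇒ Θ^5 I^4

{"Θ": 5, "I": 4}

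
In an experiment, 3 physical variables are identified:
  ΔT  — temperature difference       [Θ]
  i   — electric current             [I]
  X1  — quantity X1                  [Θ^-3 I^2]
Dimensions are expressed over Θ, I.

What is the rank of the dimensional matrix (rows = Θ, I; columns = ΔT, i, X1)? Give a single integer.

2

Dimensional matrix (Θ×I by ΔT×i×X1):
  Θ: [ 1  0 -3]
  I: [ 0  1  2]
Row reduction gives pivot columns ΔT,i; rank = 2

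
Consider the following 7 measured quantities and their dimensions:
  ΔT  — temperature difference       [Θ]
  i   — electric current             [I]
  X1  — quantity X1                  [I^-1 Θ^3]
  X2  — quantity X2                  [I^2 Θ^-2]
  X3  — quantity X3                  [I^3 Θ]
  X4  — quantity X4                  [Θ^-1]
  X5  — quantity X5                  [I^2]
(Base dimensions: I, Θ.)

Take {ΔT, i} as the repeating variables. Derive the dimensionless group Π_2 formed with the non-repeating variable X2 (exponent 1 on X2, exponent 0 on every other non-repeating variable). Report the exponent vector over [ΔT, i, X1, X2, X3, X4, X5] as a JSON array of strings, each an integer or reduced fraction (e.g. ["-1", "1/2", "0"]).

Dimensional matrix (I×Θ by ΔT×i×X1×X2×X3×X4×X5):
  I: [ 0  1 -1  2  3  0  2]
  Θ: [ 1  0  3 -2  1 -1  0]
Row reduction gives pivot columns ΔT,i; rank = 2
Repeat: ΔT,i; free: X1,X2,X3,X4,X5
RREF:
  r0: [   1    0    3   -2    1   -1    0]
  r1: [   0    1   -1    2    3    0    2]
Fix exponent of X2 at 1, X1 at 0, X3 at 0, X4 at 0, X5 at 0; solve each RREF row for its pivot's exponent:
  r0: exp(ΔT) + (-2)·1 = 0 ⇒ exp(ΔT) = 2
  r1: exp(i) + (2)·1 = 0 ⇒ exp(i) = -2
Π_2 = ΔT^2 · i^-2 · X2

["2", "-2", "0", "1", "0", "0", "0"]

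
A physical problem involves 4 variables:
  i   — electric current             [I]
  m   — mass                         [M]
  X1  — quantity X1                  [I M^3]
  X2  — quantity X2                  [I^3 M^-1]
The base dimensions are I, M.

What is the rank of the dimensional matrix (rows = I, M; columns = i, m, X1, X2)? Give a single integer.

Exponent matrix [I,M] × [i,m,X1,X2]:
  I: [ 1  0  1  3]
  M: [ 0  1  3 -1]
Row reduction gives pivot columns i,m; rank = 2

2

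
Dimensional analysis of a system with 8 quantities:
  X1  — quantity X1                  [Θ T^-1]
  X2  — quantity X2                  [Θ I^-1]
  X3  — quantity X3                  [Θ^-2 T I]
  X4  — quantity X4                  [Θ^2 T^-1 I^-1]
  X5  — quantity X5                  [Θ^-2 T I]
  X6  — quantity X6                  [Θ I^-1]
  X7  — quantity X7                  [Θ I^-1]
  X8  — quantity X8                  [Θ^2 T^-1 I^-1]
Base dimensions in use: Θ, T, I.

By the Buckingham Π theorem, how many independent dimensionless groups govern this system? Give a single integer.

Exponent matrix [Θ,T,I] × [X1,X2,X3,X4,X5,X6,X7,X8]:
  Θ: [ 1  1 -2  2 -2  1  1  2]
  T: [-1  0  1 -1  1  0  0 -1]
  I: [ 0 -1  1 -1  1 -1 -1 -1]
Echelon form has 2 nonzero rows (pivots: X1,X2)
n=8, r=2 ⇒ 6 dimensionless groups

6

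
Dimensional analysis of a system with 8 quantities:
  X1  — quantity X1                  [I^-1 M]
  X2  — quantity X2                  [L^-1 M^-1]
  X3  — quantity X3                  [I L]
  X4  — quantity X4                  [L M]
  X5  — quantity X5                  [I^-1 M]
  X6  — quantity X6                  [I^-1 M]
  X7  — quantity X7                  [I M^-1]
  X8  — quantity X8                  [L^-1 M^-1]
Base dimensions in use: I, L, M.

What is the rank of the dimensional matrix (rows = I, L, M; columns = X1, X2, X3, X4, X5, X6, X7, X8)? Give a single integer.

2

Dimensional matrix (I×L×M by X1×X2×X3×X4×X5×X6×X7×X8):
  I: [-1  0  1  0 -1 -1  1  0]
  L: [ 0 -1  1  1  0  0  0 -1]
  M: [ 1 -1  0  1  1  1 -1 -1]
Echelon form has 2 nonzero rows (pivots: X1,X2)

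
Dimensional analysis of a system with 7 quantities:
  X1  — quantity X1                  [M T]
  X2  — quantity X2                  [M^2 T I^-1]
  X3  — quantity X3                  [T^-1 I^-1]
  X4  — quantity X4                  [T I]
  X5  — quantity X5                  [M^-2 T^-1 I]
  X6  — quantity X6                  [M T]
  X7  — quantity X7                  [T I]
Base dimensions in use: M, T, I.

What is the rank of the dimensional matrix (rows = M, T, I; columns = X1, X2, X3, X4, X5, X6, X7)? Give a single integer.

Write exponents as rows M,T,I / cols X1,X2,X3,X4,X5,X6,X7:
  M: [ 1  2  0  0 -2  1  0]
  T: [ 1  1 -1  1 -1  1  1]
  I: [ 0 -1 -1  1  1  0  1]
Echelon form has 2 nonzero rows (pivots: X1,X2)

2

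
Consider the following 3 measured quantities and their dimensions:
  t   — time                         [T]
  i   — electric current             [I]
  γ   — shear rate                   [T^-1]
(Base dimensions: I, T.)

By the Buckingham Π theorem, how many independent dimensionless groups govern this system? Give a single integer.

Dimensional matrix (I×T by t×i×γ):
  I: [ 0  1  0]
  T: [ 1  0 -1]
RREF → pivots at {t,i} ⇒ r = 2
3 vars − rank 2 = 1 Π group

1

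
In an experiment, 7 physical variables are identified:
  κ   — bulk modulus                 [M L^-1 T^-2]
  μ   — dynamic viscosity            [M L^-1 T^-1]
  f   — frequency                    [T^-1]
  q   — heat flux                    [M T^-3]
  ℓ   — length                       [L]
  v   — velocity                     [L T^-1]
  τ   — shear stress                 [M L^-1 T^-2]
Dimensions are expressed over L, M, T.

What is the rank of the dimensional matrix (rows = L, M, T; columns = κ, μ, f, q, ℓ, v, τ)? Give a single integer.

Exponent matrix [L,M,T] × [κ,μ,f,q,ℓ,v,τ]:
  L: [-1 -1  0  0  1  1 -1]
  M: [ 1  1  0  1  0  0  1]
  T: [-2 -1 -1 -3  0 -1 -2]
RREF → pivots at {κ,μ,q} ⇒ r = 3

3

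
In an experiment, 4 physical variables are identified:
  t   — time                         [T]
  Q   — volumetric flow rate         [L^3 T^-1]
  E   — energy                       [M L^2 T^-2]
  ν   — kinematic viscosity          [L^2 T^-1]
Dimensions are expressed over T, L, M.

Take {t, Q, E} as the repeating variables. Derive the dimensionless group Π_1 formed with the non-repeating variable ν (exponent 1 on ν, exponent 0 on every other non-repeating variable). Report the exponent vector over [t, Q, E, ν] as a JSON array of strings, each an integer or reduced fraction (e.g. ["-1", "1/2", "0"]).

["1/3", "-2/3", "0", "1"]

Write exponents as rows T,L,M / cols t,Q,E,ν:
  T: [ 1 -1 -2 -1]
  L: [ 0  3  2  2]
  M: [ 0  0  1  0]
Echelon form has 3 nonzero rows (pivots: t,Q,E)
Pivot set = {t,Q,E}, free = {ν}
RREF:
  r0: [   1    0    0 -1/3]
  r1: [   0    1    0  2/3]
  r2: [   0    0    1    0]
Fix exponent of ν at 1; solve each RREF row for its pivot's exponent:
  r0: exp(t) + (-1/3)·1 = 0 ⇒ exp(t) = 1/3
  r1: exp(Q) + (2/3)·1 = 0 ⇒ exp(Q) = -2/3
  r2: exp(E) + (0)·1 = 0 ⇒ exp(E) = 0
Π_1 = t^(1/3) · Q^(-2/3) · ν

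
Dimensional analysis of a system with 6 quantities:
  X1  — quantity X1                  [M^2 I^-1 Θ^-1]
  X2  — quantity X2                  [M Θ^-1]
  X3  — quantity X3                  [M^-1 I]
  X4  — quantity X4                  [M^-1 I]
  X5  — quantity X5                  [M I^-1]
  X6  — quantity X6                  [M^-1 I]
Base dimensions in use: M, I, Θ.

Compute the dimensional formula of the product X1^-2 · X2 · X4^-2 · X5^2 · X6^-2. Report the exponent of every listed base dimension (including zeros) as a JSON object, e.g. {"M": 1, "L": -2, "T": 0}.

{"M": 3, "I": -4, "Θ": 1}

Dimensional matrix (M×I×Θ by X1×X2×X3×X4×X5×X6):
  M: [ 2  1 -1 -1  1 -1]
  I: [-1  0  1  1 -1  1]
  Θ: [-1 -1  0  0  0  0]
  [M]: (-2)·2+(1)·1+(-2)·-1+(2)·1+(-2)·-1 = 3
  [I]: (-2)·-1+(1)·0+(-2)·1+(2)·-1+(-2)·1 = -4
  [Θ]: (-2)·-1+(1)·-1+(-2)·0+(2)·0+(-2)·0 = 1
⇒ M^3 I^-4 Θ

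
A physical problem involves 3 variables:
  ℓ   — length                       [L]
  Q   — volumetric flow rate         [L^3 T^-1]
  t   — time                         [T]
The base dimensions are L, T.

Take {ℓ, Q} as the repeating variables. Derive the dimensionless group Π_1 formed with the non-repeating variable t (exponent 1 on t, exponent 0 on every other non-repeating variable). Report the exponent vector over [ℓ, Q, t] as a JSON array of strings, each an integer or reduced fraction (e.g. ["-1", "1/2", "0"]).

Exponent matrix [L,T] × [ℓ,Q,t]:
  L: [ 1  3  0]
  T: [ 0 -1  1]
RREF → pivots at {ℓ,Q} ⇒ r = 2
Repeat: ℓ,Q; free: t
RREF:
  r0: [   1    0    3]
  r1: [   0    1   -1]
Fix exponent of t at 1; solve each RREF row for its pivot's exponent:
  r0: exp(ℓ) + (3)·1 = 0 ⇒ exp(ℓ) = -3
  r1: exp(Q) + (-1)·1 = 0 ⇒ exp(Q) = 1
Π_1 = ℓ^-3 · Q · t

["-3", "1", "1"]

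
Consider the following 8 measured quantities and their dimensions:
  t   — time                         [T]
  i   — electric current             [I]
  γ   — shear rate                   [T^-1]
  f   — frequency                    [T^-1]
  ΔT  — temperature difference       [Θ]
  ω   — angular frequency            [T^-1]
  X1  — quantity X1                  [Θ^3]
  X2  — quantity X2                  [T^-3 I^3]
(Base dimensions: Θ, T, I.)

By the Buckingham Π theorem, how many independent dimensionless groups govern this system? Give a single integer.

Write exponents as rows Θ,T,I / cols t,i,γ,f,ΔT,ω,X1,X2:
  Θ: [ 0  0  0  0  1  0  3  0]
  T: [ 1  0 -1 -1  0 -1  0 -3]
  I: [ 0  1  0  0  0  0  0  3]
Row reduction gives pivot columns t,i,ΔT; rank = 3
Π count = n − r = 8 − 3 = 5

5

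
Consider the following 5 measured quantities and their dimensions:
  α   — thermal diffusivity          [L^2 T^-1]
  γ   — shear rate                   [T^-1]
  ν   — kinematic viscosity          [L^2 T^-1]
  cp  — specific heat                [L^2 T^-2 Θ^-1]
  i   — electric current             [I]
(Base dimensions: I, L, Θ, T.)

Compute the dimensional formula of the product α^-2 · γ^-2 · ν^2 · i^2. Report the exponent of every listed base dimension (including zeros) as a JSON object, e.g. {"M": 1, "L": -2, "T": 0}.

Dimensional matrix (I×L×Θ×T by α×γ×ν×cp×i):
  I: [ 0  0  0  0  1]
  L: [ 2  0  2  2  0]
  Θ: [ 0  0  0 -1  0]
  T: [-1 -1 -1 -2  0]
  [I]: (-2)·0+(-2)·0+(2)·0+(2)·1 = 2
  [L]: (-2)·2+(-2)·0+(2)·2+(2)·0 = 0
  [Θ]: (-2)·0+(-2)·0+(2)·0+(2)·0 = 0
  [T]: (-2)·-1+(-2)·-1+(2)·-1+(2)·0 = 2
⇒ I^2 T^2

{"I": 2, "L": 0, "Θ": 0, "T": 2}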